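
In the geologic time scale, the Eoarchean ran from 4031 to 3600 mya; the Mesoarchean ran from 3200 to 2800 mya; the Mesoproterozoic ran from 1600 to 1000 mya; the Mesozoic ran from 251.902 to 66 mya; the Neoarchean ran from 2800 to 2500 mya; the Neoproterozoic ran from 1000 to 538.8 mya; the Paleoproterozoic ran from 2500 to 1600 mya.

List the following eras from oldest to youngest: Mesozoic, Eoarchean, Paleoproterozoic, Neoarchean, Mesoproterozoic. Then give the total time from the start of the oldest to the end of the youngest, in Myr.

Start ages (Ma): Eoarchean 4031, Neoarchean 2800, Paleoproterozoic 2500, Mesoproterozoic 1600, Mesozoic 251.902.
Ordered oldest to youngest: Eoarchean, Neoarchean, Paleoproterozoic, Mesoproterozoic, Mesozoic.
Span = 4031 − 66 = 3965 Myr.

Eoarchean → Neoarchean → Paleoproterozoic → Mesoproterozoic → Mesozoic; total span 3965 Myr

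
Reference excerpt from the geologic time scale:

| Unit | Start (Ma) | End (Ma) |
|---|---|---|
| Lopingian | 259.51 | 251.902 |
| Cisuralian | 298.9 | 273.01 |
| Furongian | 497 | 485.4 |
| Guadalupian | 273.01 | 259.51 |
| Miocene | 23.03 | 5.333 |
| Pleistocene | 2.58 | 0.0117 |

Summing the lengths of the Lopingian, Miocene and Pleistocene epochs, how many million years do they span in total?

Each duration: Lopingian = 7.608; Miocene = 17.697; Pleistocene = 2.5683.
Sum: 7.608 + 17.697 + 2.5683 = 27.8733 Myr.

27.8733 million years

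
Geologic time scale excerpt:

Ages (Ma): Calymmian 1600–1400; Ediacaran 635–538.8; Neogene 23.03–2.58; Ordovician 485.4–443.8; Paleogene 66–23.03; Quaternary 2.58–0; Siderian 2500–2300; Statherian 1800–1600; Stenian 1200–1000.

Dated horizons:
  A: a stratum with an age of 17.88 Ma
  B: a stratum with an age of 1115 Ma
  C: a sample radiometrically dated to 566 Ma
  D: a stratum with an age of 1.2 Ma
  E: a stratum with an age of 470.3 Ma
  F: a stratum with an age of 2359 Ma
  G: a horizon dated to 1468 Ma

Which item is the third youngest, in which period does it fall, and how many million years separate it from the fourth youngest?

E, in the Ordovician; 95.7 million years to C

Smaller Ma means younger, so youngest first: D 1.2 < A 17.88 < E 470.3 < C 566 < B 1115 < G 1468 < F 2359.
Counting 3 along gives E (470.3 Ma); the excerpt puts that inside the Ordovician, 485.4–443.8 Ma.
Next in line is C (566 Ma), and 566 − 470.3 = 95.7 Myr.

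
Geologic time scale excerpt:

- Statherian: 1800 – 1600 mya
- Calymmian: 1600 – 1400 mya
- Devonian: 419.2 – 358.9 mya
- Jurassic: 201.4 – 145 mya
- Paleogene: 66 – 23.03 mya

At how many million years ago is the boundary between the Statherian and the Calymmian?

1600 mya

The Statherian ends and the Calymmian begins at 1600 mya.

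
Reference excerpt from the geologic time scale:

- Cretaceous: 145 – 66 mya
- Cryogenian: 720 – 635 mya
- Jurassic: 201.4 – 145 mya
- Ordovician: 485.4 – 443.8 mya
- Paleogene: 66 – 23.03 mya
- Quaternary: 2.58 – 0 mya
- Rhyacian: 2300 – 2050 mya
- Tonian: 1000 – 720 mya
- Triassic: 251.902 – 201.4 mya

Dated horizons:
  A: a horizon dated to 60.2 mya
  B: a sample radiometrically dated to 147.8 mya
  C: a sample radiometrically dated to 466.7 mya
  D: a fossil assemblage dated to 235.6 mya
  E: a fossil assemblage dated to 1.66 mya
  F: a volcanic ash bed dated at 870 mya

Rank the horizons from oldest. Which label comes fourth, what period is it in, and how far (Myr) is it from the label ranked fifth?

Larger Ma means older, so oldest first: F 870 > C 466.7 > D 235.6 > B 147.8 > A 60.2 > E 1.66.
Counting 4 along gives B (147.8 Ma); the excerpt puts that inside the Jurassic, 201.4–145 Ma.
Next in line is A (60.2 Ma), and 147.8 − 60.2 = 87.6 Myr.

B, in the Jurassic; 87.6 million years to A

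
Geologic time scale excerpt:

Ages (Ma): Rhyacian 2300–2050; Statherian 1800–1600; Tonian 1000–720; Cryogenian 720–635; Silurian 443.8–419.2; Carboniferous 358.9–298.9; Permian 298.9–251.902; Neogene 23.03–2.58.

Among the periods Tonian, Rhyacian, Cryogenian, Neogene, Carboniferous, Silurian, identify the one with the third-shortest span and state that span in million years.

Carboniferous, 60 million years

Durations: Tonian 280; Rhyacian 250; Cryogenian 85; Neogene 20.45; Carboniferous 60; Silurian 24.6 Myr.
Sorted shortest-first: Neogene (20.45), Silurian (24.6), Carboniferous (60), Cryogenian (85), Rhyacian (250), Tonian (280).
The third shortest is Carboniferous at 60 Myr.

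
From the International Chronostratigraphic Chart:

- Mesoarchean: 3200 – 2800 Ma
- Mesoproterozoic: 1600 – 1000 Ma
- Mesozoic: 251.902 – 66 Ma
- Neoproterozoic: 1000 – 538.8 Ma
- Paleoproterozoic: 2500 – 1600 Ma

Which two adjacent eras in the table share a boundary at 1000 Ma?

Mesoproterozoic and Neoproterozoic

The Mesoproterozoic ends at 1000 Ma and the Neoproterozoic begins at 1000 Ma, so they share that boundary.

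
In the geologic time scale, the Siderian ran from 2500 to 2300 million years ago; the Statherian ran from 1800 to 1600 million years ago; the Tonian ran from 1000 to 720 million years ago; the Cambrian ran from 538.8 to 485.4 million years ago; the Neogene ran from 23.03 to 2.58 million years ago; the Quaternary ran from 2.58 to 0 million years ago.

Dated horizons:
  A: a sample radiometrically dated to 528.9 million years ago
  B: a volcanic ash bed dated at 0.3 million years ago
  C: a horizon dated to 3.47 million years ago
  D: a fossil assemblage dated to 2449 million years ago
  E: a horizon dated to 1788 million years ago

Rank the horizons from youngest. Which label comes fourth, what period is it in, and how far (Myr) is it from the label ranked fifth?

Smaller Ma means younger, so youngest first: B 0.3 < C 3.47 < A 528.9 < E 1788 < D 2449.
Counting 4 along gives E (1788 Ma); the excerpt puts that inside the Statherian, 1800–1600 Ma.
Next in line is D (2449 Ma), and 2449 − 1788 = 661 Myr.

E, in the Statherian; 661 million years to D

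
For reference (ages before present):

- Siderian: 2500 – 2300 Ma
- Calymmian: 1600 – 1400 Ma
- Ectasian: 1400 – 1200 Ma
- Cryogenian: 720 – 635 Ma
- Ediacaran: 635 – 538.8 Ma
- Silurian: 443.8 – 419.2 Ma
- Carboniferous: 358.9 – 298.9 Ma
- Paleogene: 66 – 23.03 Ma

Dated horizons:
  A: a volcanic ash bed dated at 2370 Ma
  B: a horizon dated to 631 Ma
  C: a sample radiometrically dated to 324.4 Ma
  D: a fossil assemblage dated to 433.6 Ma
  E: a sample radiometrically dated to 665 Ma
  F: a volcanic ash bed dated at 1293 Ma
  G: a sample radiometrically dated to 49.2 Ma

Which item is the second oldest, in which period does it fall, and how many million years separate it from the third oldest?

Larger Ma means older, so oldest first: A 2370 > F 1293 > E 665 > B 631 > D 433.6 > C 324.4 > G 49.2.
Counting 2 along gives F (1293 Ma); the excerpt puts that inside the Ectasian, 1400–1200 Ma.
Next in line is E (665 Ma), and 1293 − 665 = 628 Myr.

F, in the Ectasian; 628 million years to E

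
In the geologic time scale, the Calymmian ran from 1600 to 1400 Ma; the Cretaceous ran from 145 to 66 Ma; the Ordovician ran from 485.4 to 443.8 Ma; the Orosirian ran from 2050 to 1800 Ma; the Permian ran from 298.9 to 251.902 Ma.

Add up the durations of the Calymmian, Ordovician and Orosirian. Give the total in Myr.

491.6 million years

Each duration: Calymmian = 200; Ordovician = 41.6; Orosirian = 250.
Sum: 200 + 41.6 + 250 = 491.6 Myr.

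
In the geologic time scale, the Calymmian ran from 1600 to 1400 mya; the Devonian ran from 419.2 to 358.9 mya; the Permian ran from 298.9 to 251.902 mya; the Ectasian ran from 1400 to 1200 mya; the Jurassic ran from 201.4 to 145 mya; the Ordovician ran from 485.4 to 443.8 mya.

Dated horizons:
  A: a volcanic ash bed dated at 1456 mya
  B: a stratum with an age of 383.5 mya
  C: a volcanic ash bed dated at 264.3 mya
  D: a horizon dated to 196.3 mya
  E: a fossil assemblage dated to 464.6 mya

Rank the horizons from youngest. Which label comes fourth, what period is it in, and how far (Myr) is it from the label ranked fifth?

E, in the Ordovician; 991.4 million years to A

Smaller Ma means younger, so youngest first: D 196.3 < C 264.3 < B 383.5 < E 464.6 < A 1456.
Counting 4 along gives E (464.6 Ma); the excerpt puts that inside the Ordovician, 485.4–443.8 Ma.
Next in line is A (1456 Ma), and 1456 − 464.6 = 991.4 Myr.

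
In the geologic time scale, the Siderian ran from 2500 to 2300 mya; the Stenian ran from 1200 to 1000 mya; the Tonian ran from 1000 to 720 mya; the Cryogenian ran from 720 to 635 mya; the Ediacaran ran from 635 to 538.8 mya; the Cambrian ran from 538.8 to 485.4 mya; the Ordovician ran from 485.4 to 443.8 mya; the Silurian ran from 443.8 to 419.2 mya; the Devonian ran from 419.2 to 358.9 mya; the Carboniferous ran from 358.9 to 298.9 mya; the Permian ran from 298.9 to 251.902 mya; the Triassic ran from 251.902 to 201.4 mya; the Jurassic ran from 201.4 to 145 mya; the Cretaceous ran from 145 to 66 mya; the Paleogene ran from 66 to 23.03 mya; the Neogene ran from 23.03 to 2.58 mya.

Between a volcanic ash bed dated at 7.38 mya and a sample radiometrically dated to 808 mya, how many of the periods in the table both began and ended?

808 Ma sits inside the Tonian (1000–720) and 7.38 Ma inside the Neogene (23.03–2.58); neither of those is wholly between the two dates.
The listed periods lying completely between them are Cryogenian, Ediacaran, Cambrian, Ordovician, Silurian, Devonian, Carboniferous, Permian, Triassic, Jurassic, Cretaceous, Paleogene — 12 in all.

12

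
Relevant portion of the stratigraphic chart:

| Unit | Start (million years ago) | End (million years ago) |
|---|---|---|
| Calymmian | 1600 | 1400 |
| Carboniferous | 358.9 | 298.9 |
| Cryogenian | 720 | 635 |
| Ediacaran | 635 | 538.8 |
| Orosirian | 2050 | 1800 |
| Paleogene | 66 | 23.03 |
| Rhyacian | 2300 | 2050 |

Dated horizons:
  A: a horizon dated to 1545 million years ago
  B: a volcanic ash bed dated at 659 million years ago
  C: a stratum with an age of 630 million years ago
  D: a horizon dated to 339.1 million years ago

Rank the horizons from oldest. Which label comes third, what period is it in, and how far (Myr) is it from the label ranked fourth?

Sorted oldest-first by Ma: A (1545), B (659), C (630), D (339.1).
The third oldest is C at 630 Ma, which lies in 635–538.8 Ma: the Ediacaran.
The fourth oldest is D at 339.1 Ma; separation = |630 − 339.1| = 290.9 Myr.

C, in the Ediacaran; 290.9 million years to D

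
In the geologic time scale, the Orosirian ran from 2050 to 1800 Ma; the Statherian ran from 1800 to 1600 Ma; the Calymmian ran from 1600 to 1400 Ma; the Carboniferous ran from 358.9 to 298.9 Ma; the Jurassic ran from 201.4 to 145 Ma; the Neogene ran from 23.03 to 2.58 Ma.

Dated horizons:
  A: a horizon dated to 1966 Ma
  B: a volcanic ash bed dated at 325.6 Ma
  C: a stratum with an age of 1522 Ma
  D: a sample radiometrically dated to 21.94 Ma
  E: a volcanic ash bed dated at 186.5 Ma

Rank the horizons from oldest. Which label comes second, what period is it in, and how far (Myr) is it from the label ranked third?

C, in the Calymmian; 1196.4 million years to B

Sorted oldest-first by Ma: A (1966), C (1522), B (325.6), E (186.5), D (21.94).
The second oldest is C at 1522 Ma, which lies in 1600–1400 Ma: the Calymmian.
The third oldest is B at 325.6 Ma; separation = |1522 − 325.6| = 1196.4 Myr.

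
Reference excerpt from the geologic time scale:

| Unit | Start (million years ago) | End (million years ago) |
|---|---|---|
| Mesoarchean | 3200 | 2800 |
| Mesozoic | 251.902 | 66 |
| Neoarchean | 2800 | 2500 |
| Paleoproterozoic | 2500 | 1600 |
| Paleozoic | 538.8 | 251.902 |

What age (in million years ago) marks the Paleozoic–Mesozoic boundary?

251.902 million years ago

The Paleozoic ends and the Mesozoic begins at 251.902 million years ago.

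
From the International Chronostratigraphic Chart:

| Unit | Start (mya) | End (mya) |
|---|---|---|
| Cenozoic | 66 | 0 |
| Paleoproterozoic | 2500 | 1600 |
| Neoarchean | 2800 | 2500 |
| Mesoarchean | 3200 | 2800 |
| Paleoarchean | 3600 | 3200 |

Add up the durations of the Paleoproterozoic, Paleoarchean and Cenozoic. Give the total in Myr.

1366 million years

Each duration: Paleoproterozoic = 900; Paleoarchean = 400; Cenozoic = 66.
Sum: 900 + 400 + 66 = 1366 Myr.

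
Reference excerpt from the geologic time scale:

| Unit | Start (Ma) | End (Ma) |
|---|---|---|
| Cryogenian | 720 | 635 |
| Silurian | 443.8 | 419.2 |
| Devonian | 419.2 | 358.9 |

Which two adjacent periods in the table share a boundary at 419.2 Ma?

The Silurian ends at 419.2 Ma and the Devonian begins at 419.2 Ma, so they share that boundary.

Silurian and Devonian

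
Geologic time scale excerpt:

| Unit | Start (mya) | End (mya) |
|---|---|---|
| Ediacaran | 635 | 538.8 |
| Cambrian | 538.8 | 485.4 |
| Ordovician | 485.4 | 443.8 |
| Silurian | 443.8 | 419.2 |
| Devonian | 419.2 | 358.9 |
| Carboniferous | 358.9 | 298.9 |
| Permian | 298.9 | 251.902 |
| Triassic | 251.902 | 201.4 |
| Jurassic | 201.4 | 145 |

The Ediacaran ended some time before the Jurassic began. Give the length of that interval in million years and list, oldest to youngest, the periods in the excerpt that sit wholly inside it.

The Ediacaran closes at 538.8 Ma and the Jurassic opens at 201.4 Ma, so the interval is 538.8 − 201.4 = 337.4 Myr.
A period fits inside if it starts at or after 538.8 Ma and ends at or before 201.4 Ma; oldest first that gives Cambrian, Ordovician, Silurian, Devonian, Carboniferous, Permian, Triassic.

337.4 million years; Cambrian, Ordovician, Silurian, Devonian, Carboniferous, Permian, Triassic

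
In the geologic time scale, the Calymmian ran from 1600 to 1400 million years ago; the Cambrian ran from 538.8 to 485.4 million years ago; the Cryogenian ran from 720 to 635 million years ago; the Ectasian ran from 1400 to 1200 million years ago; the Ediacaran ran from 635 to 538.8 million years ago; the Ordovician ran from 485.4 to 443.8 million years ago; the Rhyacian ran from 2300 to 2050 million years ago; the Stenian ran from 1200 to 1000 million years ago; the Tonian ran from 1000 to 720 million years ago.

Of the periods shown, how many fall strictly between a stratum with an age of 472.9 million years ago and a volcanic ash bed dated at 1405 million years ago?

6

1405 Ma sits inside the Calymmian (1600–1400) and 472.9 Ma inside the Ordovician (485.4–443.8); neither of those is wholly between the two dates.
The listed periods lying completely between them are Ectasian, Stenian, Tonian, Cryogenian, Ediacaran, Cambrian — 6 in all.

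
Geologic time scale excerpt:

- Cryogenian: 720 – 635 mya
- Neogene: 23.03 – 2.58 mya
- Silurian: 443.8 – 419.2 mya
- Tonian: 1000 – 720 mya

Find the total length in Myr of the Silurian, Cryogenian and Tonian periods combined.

389.6 million years

Each duration: Silurian = 24.6; Cryogenian = 85; Tonian = 280.
Sum: 24.6 + 85 + 280 = 389.6 Myr.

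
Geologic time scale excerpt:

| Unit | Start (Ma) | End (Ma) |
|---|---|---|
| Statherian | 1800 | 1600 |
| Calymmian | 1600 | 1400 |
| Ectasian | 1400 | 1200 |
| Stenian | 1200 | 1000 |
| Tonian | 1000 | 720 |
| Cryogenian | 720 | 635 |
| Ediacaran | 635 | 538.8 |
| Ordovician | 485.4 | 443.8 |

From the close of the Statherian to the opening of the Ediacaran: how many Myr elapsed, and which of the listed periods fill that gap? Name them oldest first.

965 million years; Calymmian, Ectasian, Stenian, Tonian, Cryogenian

The Statherian closes at 1600 Ma and the Ediacaran opens at 635 Ma, so the interval is 1600 − 635 = 965 Myr.
A period fits inside if it starts at or after 1600 Ma and ends at or before 635 Ma; oldest first that gives Calymmian, Ectasian, Stenian, Tonian, Cryogenian.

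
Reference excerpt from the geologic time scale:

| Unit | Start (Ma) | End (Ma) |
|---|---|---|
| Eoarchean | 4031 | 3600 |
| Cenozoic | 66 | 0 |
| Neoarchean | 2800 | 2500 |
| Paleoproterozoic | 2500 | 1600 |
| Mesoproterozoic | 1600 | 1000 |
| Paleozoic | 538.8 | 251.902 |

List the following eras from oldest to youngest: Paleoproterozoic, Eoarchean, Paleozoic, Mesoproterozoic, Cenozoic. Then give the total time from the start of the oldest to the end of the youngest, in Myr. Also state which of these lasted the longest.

Eoarchean, Paleoproterozoic, Mesoproterozoic, Paleozoic, Cenozoic; total span 4031 Myr; longest is Paleoproterozoic

Start ages (Ma): Eoarchean 4031, Paleoproterozoic 2500, Mesoproterozoic 1600, Paleozoic 538.8, Cenozoic 66.
Ordered oldest to youngest: Eoarchean, Paleoproterozoic, Mesoproterozoic, Paleozoic, Cenozoic.
Span = 4031 − 0 = 4031 Myr.
Durations: Paleozoic 286.898, Mesoproterozoic 600, Paleoproterozoic 900, Cenozoic 66, Eoarchean 431 → longest is Paleoproterozoic (900 Myr).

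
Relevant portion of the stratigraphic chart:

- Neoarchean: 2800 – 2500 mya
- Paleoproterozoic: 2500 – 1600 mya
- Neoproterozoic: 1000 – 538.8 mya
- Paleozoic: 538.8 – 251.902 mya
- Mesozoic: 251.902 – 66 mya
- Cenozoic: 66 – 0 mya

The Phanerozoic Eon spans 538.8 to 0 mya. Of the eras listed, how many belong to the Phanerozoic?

Eras inside 538.8–0 Ma: Paleozoic, Mesozoic, Cenozoic — 3 in total.

3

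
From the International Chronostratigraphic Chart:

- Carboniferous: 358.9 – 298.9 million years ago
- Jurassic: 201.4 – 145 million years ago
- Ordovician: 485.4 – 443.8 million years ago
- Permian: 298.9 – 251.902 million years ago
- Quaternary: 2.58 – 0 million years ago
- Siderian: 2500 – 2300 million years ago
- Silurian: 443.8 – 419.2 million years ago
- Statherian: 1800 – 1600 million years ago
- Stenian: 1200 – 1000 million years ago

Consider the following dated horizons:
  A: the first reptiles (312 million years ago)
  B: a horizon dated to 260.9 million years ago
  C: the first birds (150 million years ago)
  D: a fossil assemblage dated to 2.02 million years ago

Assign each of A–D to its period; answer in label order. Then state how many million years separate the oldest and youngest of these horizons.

A — Carboniferous; B — Permian; C — Jurassic; D — Quaternary; span 309.98 million years

A: 312 Ma lies in 358.9–298.9 Ma, so Carboniferous.
B: 260.9 Ma lies in 298.9–251.902 Ma, so Permian.
C: 150 Ma lies in 201.4–145 Ma, so Jurassic.
D: 2.02 Ma lies in 2.58–0 Ma, so Quaternary.
Oldest = 312 Ma, youngest = 2.02 Ma → span 309.98 Myr.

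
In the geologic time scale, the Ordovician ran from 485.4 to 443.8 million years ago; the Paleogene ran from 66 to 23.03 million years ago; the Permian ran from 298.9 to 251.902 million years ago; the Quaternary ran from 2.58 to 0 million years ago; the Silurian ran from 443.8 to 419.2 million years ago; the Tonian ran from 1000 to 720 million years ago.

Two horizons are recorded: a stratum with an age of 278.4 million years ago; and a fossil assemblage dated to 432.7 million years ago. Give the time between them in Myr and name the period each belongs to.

Elapsed time: 432.7 − 278.4 = 154.3 Myr.
278.4 Ma lies within 298.9–251.902 Ma: Permian.
432.7 Ma lies within 443.8–419.2 Ma: Silurian.

154.3 million years apart; the first in the Permian, the second in the Silurian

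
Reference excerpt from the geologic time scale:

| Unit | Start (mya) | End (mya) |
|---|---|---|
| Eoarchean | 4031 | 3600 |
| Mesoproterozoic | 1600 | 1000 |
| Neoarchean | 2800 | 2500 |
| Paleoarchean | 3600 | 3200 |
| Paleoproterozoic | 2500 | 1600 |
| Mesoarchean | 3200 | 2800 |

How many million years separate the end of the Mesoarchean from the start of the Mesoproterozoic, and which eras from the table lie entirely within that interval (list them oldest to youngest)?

End of Mesoarchean = 2800 Ma; start of Mesoproterozoic = 1600 Ma.
Gap = 2800 − 1600 = 1200 Myr.
Eras wholly inside 2800–1600 Ma: Neoarchean (2800–2500), Paleoproterozoic (2500–1600).

1200 million years; Neoarchean, Paleoproterozoic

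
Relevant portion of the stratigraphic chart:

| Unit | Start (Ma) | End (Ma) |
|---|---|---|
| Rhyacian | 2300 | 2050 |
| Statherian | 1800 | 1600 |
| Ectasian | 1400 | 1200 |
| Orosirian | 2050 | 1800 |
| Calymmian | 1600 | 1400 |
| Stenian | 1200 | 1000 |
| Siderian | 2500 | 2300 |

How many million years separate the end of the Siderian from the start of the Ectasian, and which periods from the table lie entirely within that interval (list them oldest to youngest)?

The Siderian closes at 2300 Ma and the Ectasian opens at 1400 Ma, so the interval is 2300 − 1400 = 900 Myr.
A period fits inside if it starts at or after 2300 Ma and ends at or before 1400 Ma; oldest first that gives Rhyacian, Orosirian, Statherian, Calymmian.

900 million years; Rhyacian, Orosirian, Statherian, Calymmian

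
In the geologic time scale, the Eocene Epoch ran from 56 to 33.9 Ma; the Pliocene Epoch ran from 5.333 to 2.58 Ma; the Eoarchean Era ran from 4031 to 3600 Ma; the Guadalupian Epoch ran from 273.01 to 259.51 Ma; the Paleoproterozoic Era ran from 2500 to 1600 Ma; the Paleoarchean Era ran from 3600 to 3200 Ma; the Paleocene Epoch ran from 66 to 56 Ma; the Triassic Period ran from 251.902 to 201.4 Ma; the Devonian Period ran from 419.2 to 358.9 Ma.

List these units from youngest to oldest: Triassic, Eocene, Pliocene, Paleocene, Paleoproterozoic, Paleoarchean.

Read off each span (Ma): Triassic 251.902–201.4; Eocene 56–33.9; Pliocene 5.333–2.58; Paleocene 66–56; Paleoproterozoic 2500–1600; Paleoarchean 3600–3200.
Larger Ma is older, so oldest→youngest is Paleoarchean, Paleoproterozoic, Triassic, Paleocene, Eocene, Pliocene; reverse it for youngest→oldest.

Pliocene, Eocene, Paleocene, Triassic, Paleoproterozoic, Paleoarchean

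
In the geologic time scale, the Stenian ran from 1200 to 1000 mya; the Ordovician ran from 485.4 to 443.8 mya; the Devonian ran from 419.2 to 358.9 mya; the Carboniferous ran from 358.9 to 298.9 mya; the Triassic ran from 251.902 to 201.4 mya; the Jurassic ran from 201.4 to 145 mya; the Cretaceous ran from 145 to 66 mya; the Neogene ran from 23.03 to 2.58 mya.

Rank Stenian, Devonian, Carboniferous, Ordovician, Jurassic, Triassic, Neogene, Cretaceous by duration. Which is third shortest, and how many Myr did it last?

Triassic, 50.502 million years

Durations: Stenian 200; Devonian 60.3; Carboniferous 60; Ordovician 41.6; Jurassic 56.4; Triassic 50.502; Neogene 20.45; Cretaceous 79 Myr.
Sorted shortest-first: Neogene (20.45), Ordovician (41.6), Triassic (50.502), Jurassic (56.4), Carboniferous (60), Devonian (60.3), Cretaceous (79), Stenian (200).
The third shortest is Triassic at 50.502 Myr.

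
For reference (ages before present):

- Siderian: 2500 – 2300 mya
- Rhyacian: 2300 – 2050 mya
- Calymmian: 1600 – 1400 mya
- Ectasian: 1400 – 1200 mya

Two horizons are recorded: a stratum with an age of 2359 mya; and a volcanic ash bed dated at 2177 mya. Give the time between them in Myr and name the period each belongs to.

182 million years apart; the first in the Siderian, the second in the Rhyacian

Elapsed time: 2359 − 2177 = 182 Myr.
2359 Ma lies within 2500–2300 Ma: Siderian.
2177 Ma lies within 2300–2050 Ma: Rhyacian.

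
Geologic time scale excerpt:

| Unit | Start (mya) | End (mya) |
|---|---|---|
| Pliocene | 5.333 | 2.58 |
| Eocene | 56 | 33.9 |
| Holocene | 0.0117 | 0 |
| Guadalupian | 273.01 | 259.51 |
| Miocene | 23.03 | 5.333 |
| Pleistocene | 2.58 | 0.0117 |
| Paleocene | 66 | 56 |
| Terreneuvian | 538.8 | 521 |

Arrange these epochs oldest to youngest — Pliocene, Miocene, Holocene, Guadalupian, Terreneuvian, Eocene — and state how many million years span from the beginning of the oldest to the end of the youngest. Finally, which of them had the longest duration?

Terreneuvian → Guadalupian → Eocene → Miocene → Pliocene → Holocene; total span 538.8 Myr; longest is Eocene

From the excerpt: Pliocene 5.333–2.58; Miocene 23.03–5.333; Holocene 0.0117–0; Guadalupian 273.01–259.51; Terreneuvian 538.8–521; Eocene 56–33.9 (Ma).
Larger Ma is earlier, so the oldest is Terreneuvian and the youngest is Holocene; oldest to youngest: Terreneuvian, Guadalupian, Eocene, Miocene, Pliocene, Holocene.
Oldest start 538.8 minus youngest end 0 gives 538.8 Myr overall.
Individual lengths (start − end): Miocene 17.697; Holocene 0.0117; Guadalupian 13.5; Pliocene 2.753; Terreneuvian 17.8; Eocene 22.1. The largest is Eocene at 22.1 Myr.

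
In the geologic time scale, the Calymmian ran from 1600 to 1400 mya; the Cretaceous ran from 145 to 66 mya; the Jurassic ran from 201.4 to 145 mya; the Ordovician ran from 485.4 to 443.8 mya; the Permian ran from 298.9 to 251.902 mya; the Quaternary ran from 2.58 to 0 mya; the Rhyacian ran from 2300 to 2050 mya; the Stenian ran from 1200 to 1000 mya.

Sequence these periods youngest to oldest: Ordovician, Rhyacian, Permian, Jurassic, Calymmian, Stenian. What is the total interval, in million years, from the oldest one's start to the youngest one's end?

Jurassic → Permian → Ordovician → Stenian → Calymmian → Rhyacian; total span 2155 Myr

From the excerpt: Ordovician 485.4–443.8; Rhyacian 2300–2050; Permian 298.9–251.902; Jurassic 201.4–145; Calymmian 1600–1400; Stenian 1200–1000 (Ma).
Larger Ma is earlier, so the oldest is Rhyacian and the youngest is Jurassic; youngest to oldest: Jurassic, Permian, Ordovician, Stenian, Calymmian, Rhyacian.
Oldest start 2300 minus youngest end 145 gives 2155 Myr overall.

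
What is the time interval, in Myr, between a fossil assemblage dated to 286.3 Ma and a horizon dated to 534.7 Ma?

534.7 − 286.3 = 248.4 million years.

248.4 million years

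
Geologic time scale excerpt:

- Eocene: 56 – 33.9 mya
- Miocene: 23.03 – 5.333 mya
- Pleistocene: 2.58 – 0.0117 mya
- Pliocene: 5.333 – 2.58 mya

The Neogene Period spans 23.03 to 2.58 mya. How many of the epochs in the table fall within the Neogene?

Epochs inside 23.03–2.58 Ma: Miocene, Pliocene — 2 in total.

2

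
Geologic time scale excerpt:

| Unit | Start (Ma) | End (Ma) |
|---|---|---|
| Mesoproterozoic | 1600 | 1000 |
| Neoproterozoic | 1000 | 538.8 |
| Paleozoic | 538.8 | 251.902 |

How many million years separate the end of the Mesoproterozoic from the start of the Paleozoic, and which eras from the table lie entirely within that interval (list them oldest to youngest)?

The Mesoproterozoic closes at 1000 Ma and the Paleozoic opens at 538.8 Ma, so the interval is 1000 − 538.8 = 461.2 Myr.
An era fits inside if it starts at or after 1000 Ma and ends at or before 538.8 Ma; oldest first that gives Neoproterozoic.

461.2 million years; Neoproterozoic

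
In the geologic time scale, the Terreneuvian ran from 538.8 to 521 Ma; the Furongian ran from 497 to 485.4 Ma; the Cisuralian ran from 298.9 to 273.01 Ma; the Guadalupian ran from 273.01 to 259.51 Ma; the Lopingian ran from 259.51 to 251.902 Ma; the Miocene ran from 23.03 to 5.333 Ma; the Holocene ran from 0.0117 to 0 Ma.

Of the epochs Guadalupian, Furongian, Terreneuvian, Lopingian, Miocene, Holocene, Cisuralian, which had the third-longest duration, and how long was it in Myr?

Miocene, 17.697 million years

Durations: Guadalupian 13.5; Furongian 11.6; Terreneuvian 17.8; Lopingian 7.608; Miocene 17.697; Holocene 0.0117; Cisuralian 25.89 Myr.
Sorted longest-first: Cisuralian (25.89), Terreneuvian (17.8), Miocene (17.697), Guadalupian (13.5), Furongian (11.6), Lopingian (7.608), Holocene (0.0117).
The third longest is Miocene at 17.697 Myr.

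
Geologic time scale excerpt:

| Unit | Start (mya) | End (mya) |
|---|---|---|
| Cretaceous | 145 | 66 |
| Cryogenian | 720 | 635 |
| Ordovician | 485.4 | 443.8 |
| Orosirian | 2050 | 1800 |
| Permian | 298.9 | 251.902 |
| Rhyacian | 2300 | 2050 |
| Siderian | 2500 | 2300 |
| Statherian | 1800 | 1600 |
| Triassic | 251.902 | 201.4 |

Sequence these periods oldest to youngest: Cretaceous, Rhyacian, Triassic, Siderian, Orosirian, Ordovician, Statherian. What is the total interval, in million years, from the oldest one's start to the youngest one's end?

Siderian → Rhyacian → Orosirian → Statherian → Ordovician → Triassic → Cretaceous; total span 2434 Myr

From the excerpt: Cretaceous 145–66; Rhyacian 2300–2050; Triassic 251.902–201.4; Siderian 2500–2300; Orosirian 2050–1800; Ordovician 485.4–443.8; Statherian 1800–1600 (Ma).
Larger Ma is earlier, so the oldest is Siderian and the youngest is Cretaceous; oldest to youngest: Siderian, Rhyacian, Orosirian, Statherian, Ordovician, Triassic, Cretaceous.
Oldest start 2500 minus youngest end 66 gives 2434 Myr overall.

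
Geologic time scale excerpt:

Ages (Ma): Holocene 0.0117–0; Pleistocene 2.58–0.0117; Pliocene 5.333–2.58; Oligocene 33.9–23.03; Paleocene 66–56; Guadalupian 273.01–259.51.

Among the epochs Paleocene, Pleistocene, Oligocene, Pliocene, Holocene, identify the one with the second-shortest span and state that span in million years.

Start − end for each: Paleocene 66 − 56 = 10; Pleistocene 2.58 − 0.0117 = 2.5683; Oligocene 33.9 − 23.03 = 10.87; Pliocene 5.333 − 2.58 = 2.753; Holocene 0.0117 − 0 = 0.0117.
Ranking these from shortest: Holocene < Pleistocene < Pliocene < Paleocene < Oligocene.
Position 2 in that ranking is Pleistocene, which lasted 2.5683 Myr.

Pleistocene, 2.5683 million years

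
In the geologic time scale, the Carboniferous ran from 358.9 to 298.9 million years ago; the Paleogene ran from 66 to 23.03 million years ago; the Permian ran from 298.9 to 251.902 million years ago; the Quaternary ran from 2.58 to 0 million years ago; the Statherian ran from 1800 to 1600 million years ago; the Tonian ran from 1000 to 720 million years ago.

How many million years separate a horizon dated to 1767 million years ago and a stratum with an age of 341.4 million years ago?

1767 − 341.4 = 1425.6 million years.

1425.6 million years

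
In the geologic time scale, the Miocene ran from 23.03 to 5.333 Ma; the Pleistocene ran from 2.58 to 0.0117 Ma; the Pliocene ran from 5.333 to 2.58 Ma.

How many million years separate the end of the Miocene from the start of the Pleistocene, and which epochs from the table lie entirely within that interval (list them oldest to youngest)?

2.753 million years; Pliocene

The Miocene closes at 5.333 Ma and the Pleistocene opens at 2.58 Ma, so the interval is 5.333 − 2.58 = 2.753 Myr.
An epoch fits inside if it starts at or after 5.333 Ma and ends at or before 2.58 Ma; oldest first that gives Pliocene.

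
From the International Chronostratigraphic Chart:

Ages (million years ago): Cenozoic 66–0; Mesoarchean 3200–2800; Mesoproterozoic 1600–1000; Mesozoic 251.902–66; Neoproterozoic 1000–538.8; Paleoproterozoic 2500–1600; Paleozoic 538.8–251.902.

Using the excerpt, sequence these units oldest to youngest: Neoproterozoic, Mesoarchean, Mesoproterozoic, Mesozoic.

Mesoarchean, then Mesoproterozoic, then Neoproterozoic, then Mesozoic

Read off each span (Ma): Neoproterozoic 1000–538.8; Mesoarchean 3200–2800; Mesoproterozoic 1600–1000; Mesozoic 251.902–66.
Larger Ma is older, so oldest→youngest is Mesoarchean, Mesoproterozoic, Neoproterozoic, Mesozoic.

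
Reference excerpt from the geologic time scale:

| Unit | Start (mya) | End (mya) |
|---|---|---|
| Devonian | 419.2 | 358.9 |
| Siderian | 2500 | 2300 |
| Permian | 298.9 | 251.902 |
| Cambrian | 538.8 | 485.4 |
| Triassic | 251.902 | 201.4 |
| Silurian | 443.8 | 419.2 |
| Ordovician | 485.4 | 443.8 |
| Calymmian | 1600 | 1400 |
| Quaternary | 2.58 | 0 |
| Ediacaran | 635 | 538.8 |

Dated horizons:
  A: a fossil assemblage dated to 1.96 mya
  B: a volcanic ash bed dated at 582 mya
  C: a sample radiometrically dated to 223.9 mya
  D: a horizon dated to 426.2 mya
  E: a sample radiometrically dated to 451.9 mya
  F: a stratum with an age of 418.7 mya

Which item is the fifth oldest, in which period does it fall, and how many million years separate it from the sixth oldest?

Sorted oldest-first by Ma: B (582), E (451.9), D (426.2), F (418.7), C (223.9), A (1.96).
The fifth oldest is C at 223.9 Ma, which lies in 251.902–201.4 Ma: the Triassic.
The sixth oldest is A at 1.96 Ma; separation = |223.9 − 1.96| = 221.94 Myr.

C, in the Triassic; 221.94 million years to A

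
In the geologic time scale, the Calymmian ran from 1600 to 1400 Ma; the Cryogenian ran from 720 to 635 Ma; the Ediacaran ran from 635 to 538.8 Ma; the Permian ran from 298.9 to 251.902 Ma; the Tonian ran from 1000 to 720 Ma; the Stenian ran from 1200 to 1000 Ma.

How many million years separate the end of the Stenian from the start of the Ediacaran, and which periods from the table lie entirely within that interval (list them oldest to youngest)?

End of Stenian = 1000 Ma; start of Ediacaran = 635 Ma.
Gap = 1000 − 635 = 365 Myr.
Periods wholly inside 1000–635 Ma: Tonian (1000–720), Cryogenian (720–635).

365 million years; Tonian, Cryogenian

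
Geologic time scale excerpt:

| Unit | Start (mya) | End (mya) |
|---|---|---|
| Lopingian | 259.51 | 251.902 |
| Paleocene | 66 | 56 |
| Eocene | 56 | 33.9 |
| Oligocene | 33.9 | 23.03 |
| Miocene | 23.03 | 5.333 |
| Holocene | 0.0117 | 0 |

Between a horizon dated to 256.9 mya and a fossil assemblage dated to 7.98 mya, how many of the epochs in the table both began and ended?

3

256.9 Ma sits inside the Lopingian (259.51–251.902) and 7.98 Ma inside the Miocene (23.03–5.333); neither of those is wholly between the two dates.
The listed epochs lying completely between them are Paleocene, Eocene, Oligocene — 3 in all.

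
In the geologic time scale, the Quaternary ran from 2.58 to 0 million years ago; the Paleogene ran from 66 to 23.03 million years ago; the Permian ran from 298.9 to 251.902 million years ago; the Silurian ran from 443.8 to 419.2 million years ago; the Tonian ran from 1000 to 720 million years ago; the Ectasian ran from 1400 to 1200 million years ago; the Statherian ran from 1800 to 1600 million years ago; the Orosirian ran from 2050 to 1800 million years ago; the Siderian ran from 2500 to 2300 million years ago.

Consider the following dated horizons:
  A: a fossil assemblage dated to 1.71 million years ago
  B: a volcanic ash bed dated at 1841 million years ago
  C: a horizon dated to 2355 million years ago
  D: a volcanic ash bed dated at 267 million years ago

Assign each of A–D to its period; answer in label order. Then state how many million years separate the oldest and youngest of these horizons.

Match each age against the start–end ranges in the excerpt: A = 1.71 Ma → Quaternary (2.58–0); B = 1841 Ma → Orosirian (2050–1800); C = 2355 Ma → Siderian (2500–2300); D = 267 Ma → Permian (298.9–251.902).
The largest age is 2355 Ma and the smallest is 1.71 Ma; their difference is 2353.29 Myr.

A — Quaternary; B — Orosirian; C — Siderian; D — Permian; span 2353.29 million years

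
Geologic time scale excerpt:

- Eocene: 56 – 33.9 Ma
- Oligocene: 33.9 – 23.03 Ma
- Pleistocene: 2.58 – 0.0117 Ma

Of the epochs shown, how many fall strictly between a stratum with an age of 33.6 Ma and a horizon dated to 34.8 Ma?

The older date is 34.8 Ma and the younger is 33.6 Ma.
No epoch both begins after 34.8 Ma and ends before 33.6 Ma, so the count is 0.

0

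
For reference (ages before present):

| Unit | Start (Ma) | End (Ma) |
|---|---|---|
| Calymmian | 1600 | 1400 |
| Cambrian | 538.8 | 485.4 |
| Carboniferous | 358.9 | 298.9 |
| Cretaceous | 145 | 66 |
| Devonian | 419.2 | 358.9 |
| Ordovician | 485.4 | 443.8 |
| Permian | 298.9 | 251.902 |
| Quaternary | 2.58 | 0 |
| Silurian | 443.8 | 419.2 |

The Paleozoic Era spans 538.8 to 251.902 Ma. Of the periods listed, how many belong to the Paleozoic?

Periods inside 538.8–251.902 Ma: Cambrian, Ordovician, Silurian, Devonian, Carboniferous, Permian — 6 in total.

6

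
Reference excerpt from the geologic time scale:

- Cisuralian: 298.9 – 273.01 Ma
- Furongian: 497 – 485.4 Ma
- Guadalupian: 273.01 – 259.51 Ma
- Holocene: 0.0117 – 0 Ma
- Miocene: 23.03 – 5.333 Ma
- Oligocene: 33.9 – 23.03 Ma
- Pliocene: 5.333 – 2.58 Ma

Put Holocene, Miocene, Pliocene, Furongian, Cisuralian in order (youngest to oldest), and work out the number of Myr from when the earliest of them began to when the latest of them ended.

Holocene, Pliocene, Miocene, Cisuralian, Furongian; total span 497 Myr

From the excerpt: Holocene 0.0117–0; Miocene 23.03–5.333; Pliocene 5.333–2.58; Furongian 497–485.4; Cisuralian 298.9–273.01 (Ma).
Larger Ma is earlier, so the oldest is Furongian and the youngest is Holocene; youngest to oldest: Holocene, Pliocene, Miocene, Cisuralian, Furongian.
Oldest start 497 minus youngest end 0 gives 497 Myr overall.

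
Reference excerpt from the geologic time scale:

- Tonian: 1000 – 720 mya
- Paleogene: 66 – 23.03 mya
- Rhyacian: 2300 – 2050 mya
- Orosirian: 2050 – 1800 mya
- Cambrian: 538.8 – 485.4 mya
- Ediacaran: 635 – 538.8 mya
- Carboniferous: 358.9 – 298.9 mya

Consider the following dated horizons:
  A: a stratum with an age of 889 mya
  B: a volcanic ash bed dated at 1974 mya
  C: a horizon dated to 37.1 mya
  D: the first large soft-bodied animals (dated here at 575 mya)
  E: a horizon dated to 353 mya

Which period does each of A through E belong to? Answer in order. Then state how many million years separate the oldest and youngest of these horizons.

A: 889 Ma lies in 1000–720 Ma, so Tonian.
B: 1974 Ma lies in 2050–1800 Ma, so Orosirian.
C: 37.1 Ma lies in 66–23.03 Ma, so Paleogene.
D: 575 Ma lies in 635–538.8 Ma, so Ediacaran.
E: 353 Ma lies in 358.9–298.9 Ma, so Carboniferous.
Oldest = 1974 Ma, youngest = 37.1 Ma → span 1936.9 Myr.

A — Tonian; B — Orosirian; C — Paleogene; D — Ediacaran; E — Carboniferous; span 1936.9 million years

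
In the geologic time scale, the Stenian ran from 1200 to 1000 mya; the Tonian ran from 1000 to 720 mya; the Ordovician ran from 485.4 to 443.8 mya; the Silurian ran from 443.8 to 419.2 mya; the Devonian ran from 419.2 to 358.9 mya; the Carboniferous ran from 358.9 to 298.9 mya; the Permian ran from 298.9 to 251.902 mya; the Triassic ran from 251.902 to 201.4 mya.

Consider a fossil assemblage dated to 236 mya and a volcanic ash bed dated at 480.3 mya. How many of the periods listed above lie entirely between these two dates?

480.3 Ma sits inside the Ordovician (485.4–443.8) and 236 Ma inside the Triassic (251.902–201.4); neither of those is wholly between the two dates.
The listed periods lying completely between them are Silurian, Devonian, Carboniferous, Permian — 4 in all.

4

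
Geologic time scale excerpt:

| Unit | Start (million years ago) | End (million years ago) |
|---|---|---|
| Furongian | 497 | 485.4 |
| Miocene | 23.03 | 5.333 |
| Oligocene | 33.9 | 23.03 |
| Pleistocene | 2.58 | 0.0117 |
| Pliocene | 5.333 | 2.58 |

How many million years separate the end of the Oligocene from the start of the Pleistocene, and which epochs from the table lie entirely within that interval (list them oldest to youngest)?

20.45 million years; Miocene, Pliocene

End of Oligocene = 23.03 Ma; start of Pleistocene = 2.58 Ma.
Gap = 23.03 − 2.58 = 20.45 Myr.
Epochs wholly inside 23.03–2.58 Ma: Miocene (23.03–5.333), Pliocene (5.333–2.58).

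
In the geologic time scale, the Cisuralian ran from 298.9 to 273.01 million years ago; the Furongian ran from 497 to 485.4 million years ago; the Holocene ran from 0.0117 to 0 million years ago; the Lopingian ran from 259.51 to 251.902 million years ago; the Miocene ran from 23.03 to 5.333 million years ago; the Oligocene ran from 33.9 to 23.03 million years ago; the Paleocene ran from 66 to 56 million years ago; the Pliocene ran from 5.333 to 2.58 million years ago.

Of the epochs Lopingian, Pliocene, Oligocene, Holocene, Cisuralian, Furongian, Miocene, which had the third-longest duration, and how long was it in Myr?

Durations: Lopingian 7.608; Pliocene 2.753; Oligocene 10.87; Holocene 0.0117; Cisuralian 25.89; Furongian 11.6; Miocene 17.697 Myr.
Sorted longest-first: Cisuralian (25.89), Miocene (17.697), Furongian (11.6), Oligocene (10.87), Lopingian (7.608), Pliocene (2.753), Holocene (0.0117).
The third longest is Furongian at 11.6 Myr.

Furongian, 11.6 million years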